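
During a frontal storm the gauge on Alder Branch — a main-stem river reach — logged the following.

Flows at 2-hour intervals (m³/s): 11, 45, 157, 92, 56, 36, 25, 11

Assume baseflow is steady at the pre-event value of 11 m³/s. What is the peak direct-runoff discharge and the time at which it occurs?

Q_p = 146.0 m³/s at t = 4 h

Subtracting baseflow gives direct-runoff ordinates: 0.0, 34.0, 146.0, 81.0, 45.0, 25.0, 14.0, 0.0 m³/s.
The maximum is 146.0 m³/s, occurring at the reading for t = 4 h.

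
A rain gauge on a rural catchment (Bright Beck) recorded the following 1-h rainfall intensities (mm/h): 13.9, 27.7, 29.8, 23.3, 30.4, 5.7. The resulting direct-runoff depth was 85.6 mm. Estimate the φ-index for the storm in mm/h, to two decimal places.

Only the 5 blocks with intensity above φ contribute runoff: 13.9, 27.7, 29.8, 23.3, 30.4 mm/h.
Σ(I−φ)·Δt = d  ⇒  (13.9+27.7+29.8+23.3+30.4 − 5φ)·1 = 85.6
φ = (125.1 − 85.6/1) / 5 = 7.90 mm/h.

φ ≈ 7.90 mm/h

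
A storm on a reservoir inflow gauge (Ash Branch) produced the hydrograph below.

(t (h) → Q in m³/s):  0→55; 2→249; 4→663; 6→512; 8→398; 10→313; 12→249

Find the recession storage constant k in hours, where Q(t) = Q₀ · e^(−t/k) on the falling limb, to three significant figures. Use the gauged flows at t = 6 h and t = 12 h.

k ≈ 8.32 h

On the falling limb, Q drops from 512 to 249 m³/s between t = 6 h and t = 12 h (Δt = 6 h).
k = −Δt / ln(Q₂/Q₁) = −6 / ln(249/512) = 8.32 h.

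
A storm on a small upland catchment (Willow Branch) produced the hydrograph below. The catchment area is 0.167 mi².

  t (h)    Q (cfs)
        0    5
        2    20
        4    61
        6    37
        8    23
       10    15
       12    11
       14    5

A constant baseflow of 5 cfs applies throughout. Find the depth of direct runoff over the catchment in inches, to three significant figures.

Direct runoff: 0.0, 15.0, 56.0, 32.0, 18.0, 10.0, 6.0, 0.0 cfs; ΣQ_DR = 137.0 cfs.
V = ΣQ_DR · Δt = 137.0 × 7200 s = 9.864 × 10^5 ft³.
Over A = 0.167 mi², depth = V / A = 2.54 in.

d ≈ 2.54 in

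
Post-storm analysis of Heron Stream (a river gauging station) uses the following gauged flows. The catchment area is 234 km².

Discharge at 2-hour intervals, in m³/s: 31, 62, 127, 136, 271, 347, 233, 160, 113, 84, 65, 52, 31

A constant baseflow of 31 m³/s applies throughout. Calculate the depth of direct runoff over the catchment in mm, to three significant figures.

Direct runoff: 0.0, 31.0, 96.0, 105.0, 240.0, 316.0, 202.0, 129.0, 82.0, 53.0, 34.0, 21.0, 0.0 m³/s; ΣQ_DR = 1309 m³/s.
V = ΣQ_DR · Δt = 1309 × 7200 s = 9.425 × 10^6 m³.
Over A = 234 km², depth = V / A = 40.3 mm.

d ≈ 40.3 mm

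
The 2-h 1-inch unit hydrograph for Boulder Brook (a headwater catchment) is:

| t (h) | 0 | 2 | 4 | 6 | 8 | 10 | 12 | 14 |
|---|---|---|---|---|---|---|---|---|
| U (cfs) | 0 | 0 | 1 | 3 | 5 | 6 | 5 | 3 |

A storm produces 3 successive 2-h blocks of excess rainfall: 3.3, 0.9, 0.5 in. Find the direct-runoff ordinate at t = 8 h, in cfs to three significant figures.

By discrete convolution, Q_j = Σ (P_i / 1 in) · U_{j−i}.
At t = 8 h (j=4): Q = (3.3/1)·5 + (0.9/1)·3 + (0.5/1)·1 = 19.7 cfs.

Q ≈ 19.7 cfs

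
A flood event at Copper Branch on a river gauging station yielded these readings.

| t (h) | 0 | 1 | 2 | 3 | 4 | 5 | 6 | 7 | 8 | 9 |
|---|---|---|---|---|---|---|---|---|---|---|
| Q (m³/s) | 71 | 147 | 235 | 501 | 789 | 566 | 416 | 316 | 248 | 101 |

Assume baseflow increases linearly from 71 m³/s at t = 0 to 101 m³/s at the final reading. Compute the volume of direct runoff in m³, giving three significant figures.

V ≈ 9.11 × 10^6 m³

Direct-runoff ordinates (Q − Q_b): 0.00, 72.67, 157.33, 420.00, 704.67, 478.33, 325.00, 221.67, 150.33, 0.00 m³/s.
ΣQ_DR = 2530 m³/s.
With Δt = 1 h = 3600 s, V = ΣQ_DR · Δt = 2530 × 3600 = 9.11 × 10^6 m³.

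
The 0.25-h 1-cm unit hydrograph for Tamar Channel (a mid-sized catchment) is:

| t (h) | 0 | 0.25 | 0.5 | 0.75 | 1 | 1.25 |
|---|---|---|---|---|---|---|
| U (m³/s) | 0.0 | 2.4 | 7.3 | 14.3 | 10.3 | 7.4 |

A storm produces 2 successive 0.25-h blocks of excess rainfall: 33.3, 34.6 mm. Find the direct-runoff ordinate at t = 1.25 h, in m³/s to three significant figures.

By discrete convolution, Q_j = Σ (P_i / 10 mm) · U_{j−i}.
At t = 1.25 h (j=5): Q = (33.3/10)·7.4 + (34.6/10)·10.3 = 60.3 m³/s.

Q ≈ 60.3 m³/s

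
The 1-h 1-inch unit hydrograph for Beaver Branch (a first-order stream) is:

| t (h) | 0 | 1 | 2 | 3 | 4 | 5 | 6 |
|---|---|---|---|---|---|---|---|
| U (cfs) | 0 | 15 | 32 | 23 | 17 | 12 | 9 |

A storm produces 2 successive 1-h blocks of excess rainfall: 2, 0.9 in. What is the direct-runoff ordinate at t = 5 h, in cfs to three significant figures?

By discrete convolution, Q_j = Σ (P_i / 1 in) · U_{j−i}.
At t = 5 h (j=5): Q = (2/1)·12 + (0.9/1)·17 = 39.3 cfs.

Q ≈ 39.3 cfs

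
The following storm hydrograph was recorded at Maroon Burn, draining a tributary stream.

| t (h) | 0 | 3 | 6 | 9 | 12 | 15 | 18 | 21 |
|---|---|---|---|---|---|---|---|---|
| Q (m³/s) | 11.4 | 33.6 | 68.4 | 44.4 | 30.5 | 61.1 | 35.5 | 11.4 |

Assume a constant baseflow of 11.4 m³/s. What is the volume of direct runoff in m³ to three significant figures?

Direct-runoff ordinates (Q − Q_b): 0.0, 22.2, 57.0, 33.0, 19.1, 49.7, 24.1, 0.0 m³/s.
ΣQ_DR = 205.1 m³/s.
With Δt = 3 h = 10800 s, V = ΣQ_DR · Δt = 205.1 × 10800 = 2.22 × 10^6 m³.

V ≈ 2.22 × 10^6 m³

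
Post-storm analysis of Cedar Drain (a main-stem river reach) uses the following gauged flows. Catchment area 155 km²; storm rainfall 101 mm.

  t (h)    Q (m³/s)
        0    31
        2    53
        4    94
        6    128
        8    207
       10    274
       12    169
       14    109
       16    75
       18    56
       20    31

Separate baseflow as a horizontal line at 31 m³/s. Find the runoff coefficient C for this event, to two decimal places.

C ≈ 0.41

ΣQ_DR = 886.0 m³/s; V = ΣQ_DR·Δt = 6.379 × 10^6 m³.
Runoff depth d = V / A = 41.16 mm.
C = d / P = 41.16 / 101 = 0.41.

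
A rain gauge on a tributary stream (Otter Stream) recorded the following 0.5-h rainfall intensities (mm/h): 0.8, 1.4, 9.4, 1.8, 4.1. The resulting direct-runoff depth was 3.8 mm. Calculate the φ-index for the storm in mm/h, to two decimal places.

φ ≈ 2.95 mm/h

Only the 2 blocks with intensity above φ contribute runoff: 9.4, 4.1 mm/h.
Σ(I−φ)·Δt = d  ⇒  (9.4+4.1 − 2φ)·0.5 = 3.8
φ = (13.50 − 3.8/0.5) / 2 = 2.95 mm/h.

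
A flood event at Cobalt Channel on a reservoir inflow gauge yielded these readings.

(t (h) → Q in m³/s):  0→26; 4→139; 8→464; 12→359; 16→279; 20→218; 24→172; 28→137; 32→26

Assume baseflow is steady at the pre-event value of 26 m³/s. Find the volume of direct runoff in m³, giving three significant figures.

Direct-runoff ordinates (Q − Q_b): 0.0, 113.0, 438.0, 333.0, 253.0, 192.0, 146.0, 111.0, 0.0 m³/s.
ΣQ_DR = 1586 m³/s.
With Δt = 4 h = 14400 s, V = ΣQ_DR · Δt = 1586 × 14400 = 2.28 × 10^7 m³.

V ≈ 2.28 × 10^7 m³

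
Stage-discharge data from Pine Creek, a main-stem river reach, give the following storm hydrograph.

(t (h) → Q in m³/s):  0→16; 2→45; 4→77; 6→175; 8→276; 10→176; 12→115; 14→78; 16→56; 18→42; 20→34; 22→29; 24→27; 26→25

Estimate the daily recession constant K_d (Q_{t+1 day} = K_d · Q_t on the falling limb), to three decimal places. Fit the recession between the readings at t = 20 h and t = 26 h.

K_d ≈ 0.292

Between t = 20 h and t = 26 h the flow falls from 34 to 25 m³/s over 3×2 h = 6 h.
Per-interval ratio K = (25/34)^(1/3) = 0.9026; K_d = K^(24/2) = 0.292.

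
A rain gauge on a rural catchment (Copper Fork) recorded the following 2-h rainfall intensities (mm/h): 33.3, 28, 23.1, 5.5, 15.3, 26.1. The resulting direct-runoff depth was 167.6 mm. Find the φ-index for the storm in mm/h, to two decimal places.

φ ≈ 8.40 mm/h

Only the 5 blocks with intensity above φ contribute runoff: 33.3, 28, 23.1, 15.3, 26.1 mm/h.
Σ(I−φ)·Δt = d  ⇒  (33.3+28+23.1+15.3+26.1 − 5φ)·2 = 167.6
φ = (125.8 − 167.6/2) / 5 = 8.40 mm/h.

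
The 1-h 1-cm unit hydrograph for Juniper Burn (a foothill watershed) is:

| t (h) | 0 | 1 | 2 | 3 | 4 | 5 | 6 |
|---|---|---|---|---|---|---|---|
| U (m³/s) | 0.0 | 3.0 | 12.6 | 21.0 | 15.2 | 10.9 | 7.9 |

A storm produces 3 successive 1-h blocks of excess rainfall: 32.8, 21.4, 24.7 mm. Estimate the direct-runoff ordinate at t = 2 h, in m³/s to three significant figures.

By discrete convolution, Q_j = Σ (P_i / 10 mm) · U_{j−i}.
At t = 2 h (j=2): Q = (32.8/10)·12.6 + (21.4/10)·3.0 + (24.7/10)·0.0 = 47.7 m³/s.

Q ≈ 47.7 m³/s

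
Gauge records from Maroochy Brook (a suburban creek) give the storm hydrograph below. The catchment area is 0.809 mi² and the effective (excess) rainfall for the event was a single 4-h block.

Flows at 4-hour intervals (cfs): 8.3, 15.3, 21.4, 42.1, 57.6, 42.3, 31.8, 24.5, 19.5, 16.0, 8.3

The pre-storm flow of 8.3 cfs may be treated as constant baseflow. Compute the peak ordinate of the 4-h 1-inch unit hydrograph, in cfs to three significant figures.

Direct runoff: 0.0, 7.0, 13.1, 33.8, 49.3, 34.0, 23.5, 16.2, 11.2, 7.7, 0.0 cfs; ΣQ_DR = 195.8 cfs, peak = 49.3 cfs.
Runoff depth d = ΣQ_DR·Δt / A = 195.8 × 14400 / (0.809 mi²) = 1.500 in.
The 1-inch UH is the DRH scaled by (1 in)/d, so U_p = 49.3 × 1/1.500 = 32.9 cfs.

U_p ≈ 32.9 cfs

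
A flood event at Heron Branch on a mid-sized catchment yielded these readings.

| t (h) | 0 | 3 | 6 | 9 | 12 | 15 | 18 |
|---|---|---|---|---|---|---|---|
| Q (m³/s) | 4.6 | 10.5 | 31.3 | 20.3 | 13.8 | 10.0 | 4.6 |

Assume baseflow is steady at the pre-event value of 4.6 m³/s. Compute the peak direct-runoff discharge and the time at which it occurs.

Q_p = 26.7 m³/s at t = 6 h

Subtracting baseflow gives direct-runoff ordinates: 0.0, 5.9, 26.7, 15.7, 9.2, 5.4, 0.0 m³/s.
The maximum is 26.7 m³/s, occurring at the reading for t = 6 h.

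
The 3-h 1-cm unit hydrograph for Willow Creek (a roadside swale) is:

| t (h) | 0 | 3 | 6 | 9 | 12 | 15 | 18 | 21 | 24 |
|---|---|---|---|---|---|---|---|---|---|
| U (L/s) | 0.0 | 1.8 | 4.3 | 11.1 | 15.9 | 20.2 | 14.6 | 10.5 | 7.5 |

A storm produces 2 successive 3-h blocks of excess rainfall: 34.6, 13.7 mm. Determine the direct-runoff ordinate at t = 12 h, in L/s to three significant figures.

By discrete convolution, Q_j = Σ (P_i / 10 mm) · U_{j−i}.
At t = 12 h (j=4): Q = (34.6/10)·15.9 + (13.7/10)·11.1 = 70.2 L/s.

Q ≈ 70.2 L/s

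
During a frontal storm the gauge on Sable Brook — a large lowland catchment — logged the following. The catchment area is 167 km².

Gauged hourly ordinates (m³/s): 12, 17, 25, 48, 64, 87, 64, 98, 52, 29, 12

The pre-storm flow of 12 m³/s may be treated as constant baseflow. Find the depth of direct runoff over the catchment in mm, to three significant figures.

Direct runoff: 0.0, 5.0, 13.0, 36.0, 52.0, 75.0, 52.0, 86.0, 40.0, 17.0, 0.0 m³/s; ΣQ_DR = 376.0 m³/s.
V = ΣQ_DR · Δt = 376.0 × 3600 s = 1.354 × 10^6 m³.
Over A = 167 km², depth = V / A = 8.11 mm.

d ≈ 8.11 mm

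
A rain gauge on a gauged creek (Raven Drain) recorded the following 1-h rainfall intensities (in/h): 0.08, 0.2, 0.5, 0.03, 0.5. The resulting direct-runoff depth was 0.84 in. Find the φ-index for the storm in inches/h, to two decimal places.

Only the 3 blocks with intensity above φ contribute runoff: 0.2, 0.5, 0.5 in/h.
Σ(I−φ)·Δt = d  ⇒  (0.2+0.5+0.5 − 3φ)·1 = 0.84
φ = (1.200 − 0.84/1) / 3 = 0.12 in/h.

φ ≈ 0.12 in/h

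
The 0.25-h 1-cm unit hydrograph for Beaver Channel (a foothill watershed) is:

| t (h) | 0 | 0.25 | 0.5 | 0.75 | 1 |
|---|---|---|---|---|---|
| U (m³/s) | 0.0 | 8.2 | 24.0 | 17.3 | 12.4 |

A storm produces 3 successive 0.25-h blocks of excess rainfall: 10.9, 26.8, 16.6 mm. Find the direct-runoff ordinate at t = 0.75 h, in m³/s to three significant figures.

Q ≈ 96.8 m³/s

By discrete convolution, Q_j = Σ (P_i / 10 mm) · U_{j−i}.
At t = 0.75 h (j=3): Q = (10.9/10)·17.3 + (26.8/10)·24.0 + (16.6/10)·8.2 = 96.8 m³/s.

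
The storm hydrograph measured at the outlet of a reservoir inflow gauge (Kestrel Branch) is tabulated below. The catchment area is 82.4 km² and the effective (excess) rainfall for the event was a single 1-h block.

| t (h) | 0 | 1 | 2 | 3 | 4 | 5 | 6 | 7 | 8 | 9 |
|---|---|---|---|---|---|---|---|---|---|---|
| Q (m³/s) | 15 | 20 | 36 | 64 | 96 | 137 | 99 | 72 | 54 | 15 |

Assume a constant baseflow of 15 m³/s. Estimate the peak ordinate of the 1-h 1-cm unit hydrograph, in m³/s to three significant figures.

U_p ≈ 61.0 m³/s

Direct runoff: 0.0, 5.0, 21.0, 49.0, 81.0, 122.0, 84.0, 57.0, 39.0, 0.0 m³/s; ΣQ_DR = 458.0 m³/s, peak = 122.0 m³/s.
Runoff depth d = ΣQ_DR·Δt / A = 458.0 × 3600 / (82.4 km²) = 20.01 mm.
The 1-cm UH is the DRH scaled by (10 mm)/d, so U_p = 122.0 × 10/20.01 = 61.0 m³/s.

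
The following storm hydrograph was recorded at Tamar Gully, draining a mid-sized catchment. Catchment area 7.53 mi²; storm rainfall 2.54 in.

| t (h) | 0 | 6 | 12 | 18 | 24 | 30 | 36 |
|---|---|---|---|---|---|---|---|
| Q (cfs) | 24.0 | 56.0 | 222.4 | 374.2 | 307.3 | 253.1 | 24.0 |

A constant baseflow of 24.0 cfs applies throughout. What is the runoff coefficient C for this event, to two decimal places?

C ≈ 0.53

ΣQ_DR = 1093 cfs; V = ΣQ_DR·Δt = 2.361 × 10^7 ft³.
Runoff depth d = V / A = 1.350 in.
C = d / P = 1.350 / 2.54 = 0.53.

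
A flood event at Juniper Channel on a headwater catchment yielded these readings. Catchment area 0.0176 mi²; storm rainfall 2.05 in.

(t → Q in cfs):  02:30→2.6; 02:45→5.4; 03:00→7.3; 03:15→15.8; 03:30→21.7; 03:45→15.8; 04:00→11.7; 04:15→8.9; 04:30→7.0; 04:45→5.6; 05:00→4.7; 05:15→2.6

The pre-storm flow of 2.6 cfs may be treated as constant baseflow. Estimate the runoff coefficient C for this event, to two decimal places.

C ≈ 0.84

ΣQ_DR = 77.90 cfs; V = ΣQ_DR·Δt = 70110 ft³.
Runoff depth d = V / A = 1.715 in.
C = d / P = 1.715 / 2.05 = 0.84.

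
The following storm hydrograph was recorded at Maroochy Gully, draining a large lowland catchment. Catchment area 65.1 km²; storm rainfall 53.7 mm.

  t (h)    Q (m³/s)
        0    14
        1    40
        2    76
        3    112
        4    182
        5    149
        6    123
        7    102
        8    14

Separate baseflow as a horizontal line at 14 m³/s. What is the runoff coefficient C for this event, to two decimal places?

ΣQ_DR = 686.0 m³/s; V = ΣQ_DR·Δt = 2.470 × 10^6 m³.
Runoff depth d = V / A = 37.94 mm.
C = d / P = 37.94 / 53.7 = 0.71.

C ≈ 0.71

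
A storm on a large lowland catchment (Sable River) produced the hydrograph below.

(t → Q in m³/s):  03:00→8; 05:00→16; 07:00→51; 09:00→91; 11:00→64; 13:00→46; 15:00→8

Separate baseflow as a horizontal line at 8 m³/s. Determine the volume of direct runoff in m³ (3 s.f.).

Direct-runoff ordinates (Q − Q_b): 0.0, 8.0, 43.0, 83.0, 56.0, 38.0, 0.0 m³/s.
ΣQ_DR = 228.0 m³/s.
With Δt = 2 h = 7200 s, V = ΣQ_DR · Δt = 228.0 × 7200 = 1.64 × 10^6 m³.

V ≈ 1.64 × 10^6 m³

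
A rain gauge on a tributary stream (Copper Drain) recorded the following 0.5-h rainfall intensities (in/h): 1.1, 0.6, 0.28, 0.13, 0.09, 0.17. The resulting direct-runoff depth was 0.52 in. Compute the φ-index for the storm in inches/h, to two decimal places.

φ ≈ 0.33 in/h

Only the 2 blocks with intensity above φ contribute runoff: 1.1, 0.6 in/h.
Σ(I−φ)·Δt = d  ⇒  (1.1+0.6 − 2φ)·0.5 = 0.52
φ = (1.700 − 0.52/0.5) / 2 = 0.33 in/h.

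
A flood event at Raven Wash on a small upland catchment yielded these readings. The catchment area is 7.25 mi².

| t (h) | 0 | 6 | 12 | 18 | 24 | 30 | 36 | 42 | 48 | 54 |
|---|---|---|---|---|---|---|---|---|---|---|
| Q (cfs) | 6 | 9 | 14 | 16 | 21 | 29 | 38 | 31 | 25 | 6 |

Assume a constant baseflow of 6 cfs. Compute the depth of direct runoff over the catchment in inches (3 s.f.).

Direct runoff: 0.0, 3.0, 8.0, 10.0, 15.0, 23.0, 32.0, 25.0, 19.0, 0.0 cfs; ΣQ_DR = 135.0 cfs.
V = ΣQ_DR · Δt = 135.0 × 21600 s = 2.916 × 10^6 ft³.
Over A = 7.25 mi², depth = V / A = 0.173 in.

d ≈ 0.173 in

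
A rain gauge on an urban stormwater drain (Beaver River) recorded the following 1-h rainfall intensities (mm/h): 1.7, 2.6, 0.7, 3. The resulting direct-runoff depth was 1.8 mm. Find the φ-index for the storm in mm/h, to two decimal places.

φ ≈ 1.90 mm/h

Only the 2 blocks with intensity above φ contribute runoff: 2.6, 3 mm/h.
Σ(I−φ)·Δt = d  ⇒  (2.6+3 − 2φ)·1 = 1.8
φ = (5.600 − 1.8/1) / 2 = 1.90 mm/h.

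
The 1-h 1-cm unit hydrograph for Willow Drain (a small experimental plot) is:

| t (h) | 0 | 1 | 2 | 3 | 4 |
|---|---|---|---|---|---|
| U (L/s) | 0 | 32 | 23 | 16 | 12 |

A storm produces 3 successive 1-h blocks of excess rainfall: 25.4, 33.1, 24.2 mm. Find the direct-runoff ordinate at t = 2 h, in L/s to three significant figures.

By discrete convolution, Q_j = Σ (P_i / 10 mm) · U_{j−i}.
At t = 2 h (j=2): Q = (25.4/10)·23 + (33.1/10)·32 + (24.2/10)·0 = 164 L/s.

Q ≈ 164 L/s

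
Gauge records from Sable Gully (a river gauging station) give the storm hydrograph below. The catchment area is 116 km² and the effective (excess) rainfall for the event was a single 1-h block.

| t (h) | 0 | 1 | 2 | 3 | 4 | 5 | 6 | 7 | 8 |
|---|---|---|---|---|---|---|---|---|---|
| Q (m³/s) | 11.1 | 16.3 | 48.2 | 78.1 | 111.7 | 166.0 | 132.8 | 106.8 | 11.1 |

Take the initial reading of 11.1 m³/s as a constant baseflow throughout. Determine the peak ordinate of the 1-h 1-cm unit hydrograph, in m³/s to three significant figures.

Direct runoff: 0.0, 5.2, 37.1, 67.0, 100.6, 154.9, 121.7, 95.7, 0.0 m³/s; ΣQ_DR = 582.2 m³/s, peak = 154.9 m³/s.
Runoff depth d = ΣQ_DR·Δt / A = 582.2 × 3600 / (116 km²) = 18.07 mm.
The 1-cm UH is the DRH scaled by (10 mm)/d, so U_p = 154.9 × 10/18.07 = 85.7 m³/s.

U_p ≈ 85.7 m³/s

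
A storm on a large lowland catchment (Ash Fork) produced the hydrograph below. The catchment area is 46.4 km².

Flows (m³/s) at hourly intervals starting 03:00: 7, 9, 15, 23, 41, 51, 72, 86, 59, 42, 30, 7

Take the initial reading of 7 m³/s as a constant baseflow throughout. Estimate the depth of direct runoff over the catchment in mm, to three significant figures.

Direct runoff: 0.0, 2.0, 8.0, 16.0, 34.0, 44.0, 65.0, 79.0, 52.0, 35.0, 23.0, 0.0 m³/s; ΣQ_DR = 358.0 m³/s.
V = ΣQ_DR · Δt = 358.0 × 3600 s = 1.289 × 10^6 m³.
Over A = 46.4 km², depth = V / A = 27.8 mm.

d ≈ 27.8 mm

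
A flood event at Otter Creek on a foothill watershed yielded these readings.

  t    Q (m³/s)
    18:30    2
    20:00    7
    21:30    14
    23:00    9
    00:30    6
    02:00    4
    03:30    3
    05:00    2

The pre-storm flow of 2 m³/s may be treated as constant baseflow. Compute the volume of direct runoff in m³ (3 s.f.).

V ≈ 1.67 × 10^5 m³

Direct-runoff ordinates (Q − Q_b): 0.0, 5.0, 12.0, 7.0, 4.0, 2.0, 1.0, 0.0 m³/s.
ΣQ_DR = 31.00 m³/s.
With Δt = 1.5 h = 5400 s, V = ΣQ_DR · Δt = 31.00 × 5400 = 1.67 × 10^5 m³.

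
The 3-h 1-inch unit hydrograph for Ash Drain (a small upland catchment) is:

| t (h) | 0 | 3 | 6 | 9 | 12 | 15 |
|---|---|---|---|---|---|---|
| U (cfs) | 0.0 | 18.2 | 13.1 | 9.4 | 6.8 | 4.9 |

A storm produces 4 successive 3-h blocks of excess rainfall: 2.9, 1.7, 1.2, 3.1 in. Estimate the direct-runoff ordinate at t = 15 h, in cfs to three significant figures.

By discrete convolution, Q_j = Σ (P_i / 1 in) · U_{j−i}.
At t = 15 h (j=5): Q = (2.9/1)·4.9 + (1.7/1)·6.8 + (1.2/1)·9.4 + (3.1/1)·13.1 = 77.7 cfs.

Q ≈ 77.7 cfs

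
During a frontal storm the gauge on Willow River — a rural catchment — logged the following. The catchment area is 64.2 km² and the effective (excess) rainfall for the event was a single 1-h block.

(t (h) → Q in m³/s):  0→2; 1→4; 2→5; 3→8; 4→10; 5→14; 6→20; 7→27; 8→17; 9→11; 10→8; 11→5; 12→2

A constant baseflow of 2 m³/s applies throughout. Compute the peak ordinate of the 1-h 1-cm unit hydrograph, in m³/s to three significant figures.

Direct runoff: 0.0, 2.0, 3.0, 6.0, 8.0, 12.0, 18.0, 25.0, 15.0, 9.0, 6.0, 3.0, 0.0 m³/s; ΣQ_DR = 107.0 m³/s, peak = 25.0 m³/s.
Runoff depth d = ΣQ_DR·Δt / A = 107.0 × 3600 / (64.2 km²) = 6.000 mm.
The 1-cm UH is the DRH scaled by (10 mm)/d, so U_p = 25.0 × 10/6.000 = 41.7 m³/s.

U_p ≈ 41.7 m³/s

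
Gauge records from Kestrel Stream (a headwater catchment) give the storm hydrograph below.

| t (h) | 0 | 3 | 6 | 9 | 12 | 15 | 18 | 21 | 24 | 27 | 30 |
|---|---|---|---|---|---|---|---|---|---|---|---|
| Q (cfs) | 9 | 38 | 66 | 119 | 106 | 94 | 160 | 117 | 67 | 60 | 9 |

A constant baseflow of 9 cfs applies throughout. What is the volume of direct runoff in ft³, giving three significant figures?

V ≈ 8.06 × 10^6 ft³

Direct-runoff ordinates (Q − Q_b): 0.0, 29.0, 57.0, 110.0, 97.0, 85.0, 151.0, 108.0, 58.0, 51.0, 0.0 cfs.
ΣQ_DR = 746.0 cfs.
With Δt = 3 h = 10800 s, V = ΣQ_DR · Δt = 746.0 × 10800 = 8.06 × 10^6 ft³.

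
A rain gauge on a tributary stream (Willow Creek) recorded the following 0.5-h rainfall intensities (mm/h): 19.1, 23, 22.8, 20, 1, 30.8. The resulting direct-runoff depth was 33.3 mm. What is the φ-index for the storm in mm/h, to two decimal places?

φ ≈ 9.82 mm/h

Only the 5 blocks with intensity above φ contribute runoff: 19.1, 23, 22.8, 20, 30.8 mm/h.
Σ(I−φ)·Δt = d  ⇒  (19.1+23+22.8+20+30.8 − 5φ)·0.5 = 33.3
φ = (115.7 − 33.3/0.5) / 5 = 9.82 mm/h.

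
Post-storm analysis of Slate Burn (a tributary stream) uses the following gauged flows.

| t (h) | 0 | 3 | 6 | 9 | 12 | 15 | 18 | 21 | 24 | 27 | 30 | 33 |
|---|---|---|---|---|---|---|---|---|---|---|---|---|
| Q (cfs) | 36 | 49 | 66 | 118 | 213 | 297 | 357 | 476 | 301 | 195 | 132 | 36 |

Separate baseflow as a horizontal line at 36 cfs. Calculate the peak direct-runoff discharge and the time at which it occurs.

Subtracting baseflow gives direct-runoff ordinates: 0.0, 13.0, 30.0, 82.0, 177.0, 261.0, 321.0, 440.0, 265.0, 159.0, 96.0, 0.0 cfs.
The maximum is 440.0 cfs, occurring at the reading for t = 21 h.

Q_p = 440.0 cfs at t = 21 h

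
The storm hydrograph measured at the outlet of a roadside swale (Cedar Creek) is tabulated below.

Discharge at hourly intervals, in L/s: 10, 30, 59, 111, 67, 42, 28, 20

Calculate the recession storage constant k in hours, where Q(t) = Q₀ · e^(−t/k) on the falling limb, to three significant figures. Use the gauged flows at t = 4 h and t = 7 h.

On the falling limb, Q drops from 67 to 20 L/s between t = 4 h and t = 7 h (Δt = 3 h).
k = −Δt / ln(Q₂/Q₁) = −3 / ln(20/67) = 2.48 h.

k ≈ 2.48 h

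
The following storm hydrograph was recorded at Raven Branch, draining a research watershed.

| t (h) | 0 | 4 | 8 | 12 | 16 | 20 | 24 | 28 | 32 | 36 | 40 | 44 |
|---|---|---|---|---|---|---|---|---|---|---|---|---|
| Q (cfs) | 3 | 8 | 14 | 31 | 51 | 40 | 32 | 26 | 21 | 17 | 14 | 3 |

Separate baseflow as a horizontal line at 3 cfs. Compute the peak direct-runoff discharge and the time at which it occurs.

Q_p = 48.0 cfs at t = 16 h

Subtracting baseflow gives direct-runoff ordinates: 0.0, 5.0, 11.0, 28.0, 48.0, 37.0, 29.0, 23.0, 18.0, 14.0, 11.0, 0.0 cfs.
The maximum is 48.0 cfs, occurring at the reading for t = 16 h.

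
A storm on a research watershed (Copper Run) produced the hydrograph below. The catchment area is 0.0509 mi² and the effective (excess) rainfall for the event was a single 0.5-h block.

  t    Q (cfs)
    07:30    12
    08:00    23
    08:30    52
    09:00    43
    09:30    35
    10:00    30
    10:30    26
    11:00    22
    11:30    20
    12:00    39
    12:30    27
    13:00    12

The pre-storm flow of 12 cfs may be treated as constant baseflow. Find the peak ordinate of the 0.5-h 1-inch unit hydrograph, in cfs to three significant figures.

U_p ≈ 13.3 cfs

Direct runoff: 0.0, 11.0, 40.0, 31.0, 23.0, 18.0, 14.0, 10.0, 8.0, 27.0, 15.0, 0.0 cfs; ΣQ_DR = 197.0 cfs, peak = 40.0 cfs.
Runoff depth d = ΣQ_DR·Δt / A = 197.0 × 1800 / (0.0509 mi²) = 2.999 in.
The 1-inch UH is the DRH scaled by (1 in)/d, so U_p = 40.0 × 1/2.999 = 13.3 cfs.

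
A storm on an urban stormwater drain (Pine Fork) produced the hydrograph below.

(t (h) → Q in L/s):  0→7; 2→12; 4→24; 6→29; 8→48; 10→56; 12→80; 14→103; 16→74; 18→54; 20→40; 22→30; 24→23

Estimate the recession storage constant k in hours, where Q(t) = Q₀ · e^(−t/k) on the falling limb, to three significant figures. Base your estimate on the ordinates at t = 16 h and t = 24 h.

k ≈ 6.85 h

On the falling limb, Q drops from 74 to 23 L/s between t = 16 h and t = 24 h (Δt = 8 h).
k = −Δt / ln(Q₂/Q₁) = −8 / ln(23/74) = 6.85 h.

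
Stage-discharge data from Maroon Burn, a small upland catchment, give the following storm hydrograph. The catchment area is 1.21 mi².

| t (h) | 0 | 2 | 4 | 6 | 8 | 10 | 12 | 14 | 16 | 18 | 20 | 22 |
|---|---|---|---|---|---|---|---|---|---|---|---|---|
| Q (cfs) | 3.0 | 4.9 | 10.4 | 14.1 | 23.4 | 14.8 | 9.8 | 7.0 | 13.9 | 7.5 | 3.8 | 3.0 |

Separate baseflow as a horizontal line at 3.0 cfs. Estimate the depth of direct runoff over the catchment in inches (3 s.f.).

d ≈ 0.204 in

Direct runoff: 0.0, 1.9, 7.4, 11.1, 20.4, 11.8, 6.8, 4.0, 10.9, 4.5, 0.8, 0.0 cfs; ΣQ_DR = 79.60 cfs.
V = ΣQ_DR · Δt = 79.60 × 7200 s = 5.731 × 10^5 ft³.
Over A = 1.21 mi², depth = V / A = 0.204 in.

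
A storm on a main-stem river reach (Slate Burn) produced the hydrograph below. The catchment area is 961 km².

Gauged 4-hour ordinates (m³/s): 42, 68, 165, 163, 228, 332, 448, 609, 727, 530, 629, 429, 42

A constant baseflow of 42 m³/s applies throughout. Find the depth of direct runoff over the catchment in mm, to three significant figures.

Direct runoff: 0.0, 26.0, 123.0, 121.0, 186.0, 290.0, 406.0, 567.0, 685.0, 488.0, 587.0, 387.0, 0.0 m³/s; ΣQ_DR = 3866 m³/s.
V = ΣQ_DR · Δt = 3866 × 14400 s = 5.567 × 10^7 m³.
Over A = 961 km², depth = V / A = 57.9 mm.

d ≈ 57.9 mm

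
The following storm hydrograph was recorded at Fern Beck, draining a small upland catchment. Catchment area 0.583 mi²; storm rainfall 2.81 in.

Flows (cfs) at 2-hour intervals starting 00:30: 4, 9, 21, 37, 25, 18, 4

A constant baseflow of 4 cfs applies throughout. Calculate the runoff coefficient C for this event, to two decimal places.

ΣQ_DR = 90.00 cfs; V = ΣQ_DR·Δt = 6.480 × 10^5 ft³.
Runoff depth d = V / A = 0.4784 in.
C = d / P = 0.4784 / 2.81 = 0.17.

C ≈ 0.17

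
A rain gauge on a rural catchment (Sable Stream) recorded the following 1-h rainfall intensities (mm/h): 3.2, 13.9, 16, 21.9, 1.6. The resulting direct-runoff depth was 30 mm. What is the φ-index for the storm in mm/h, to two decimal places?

Only the 3 blocks with intensity above φ contribute runoff: 13.9, 16, 21.9 mm/h.
Σ(I−φ)·Δt = d  ⇒  (13.9+16+21.9 − 3φ)·1 = 30
φ = (51.80 − 30/1) / 3 = 7.27 mm/h.

φ ≈ 7.27 mm/h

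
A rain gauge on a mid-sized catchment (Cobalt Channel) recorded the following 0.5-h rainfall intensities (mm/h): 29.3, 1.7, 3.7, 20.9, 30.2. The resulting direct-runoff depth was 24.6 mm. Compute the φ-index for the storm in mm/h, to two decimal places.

φ ≈ 10.40 mm/h

Only the 3 blocks with intensity above φ contribute runoff: 29.3, 20.9, 30.2 mm/h.
Σ(I−φ)·Δt = d  ⇒  (29.3+20.9+30.2 − 3φ)·0.5 = 24.6
φ = (80.40 − 24.6/0.5) / 3 = 10.40 mm/h.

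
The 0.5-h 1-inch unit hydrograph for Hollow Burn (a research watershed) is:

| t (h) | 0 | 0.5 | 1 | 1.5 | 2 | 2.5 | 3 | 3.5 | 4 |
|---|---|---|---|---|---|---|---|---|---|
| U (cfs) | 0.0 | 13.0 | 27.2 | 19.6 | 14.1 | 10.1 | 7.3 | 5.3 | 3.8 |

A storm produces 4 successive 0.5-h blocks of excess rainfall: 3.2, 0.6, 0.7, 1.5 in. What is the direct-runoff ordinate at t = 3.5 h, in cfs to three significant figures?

By discrete convolution, Q_j = Σ (P_i / 1 in) · U_{j−i}.
At t = 3.5 h (j=7): Q = (3.2/1)·5.3 + (0.6/1)·7.3 + (0.7/1)·10.1 + (1.5/1)·14.1 = 49.6 cfs.

Q ≈ 49.6 cfs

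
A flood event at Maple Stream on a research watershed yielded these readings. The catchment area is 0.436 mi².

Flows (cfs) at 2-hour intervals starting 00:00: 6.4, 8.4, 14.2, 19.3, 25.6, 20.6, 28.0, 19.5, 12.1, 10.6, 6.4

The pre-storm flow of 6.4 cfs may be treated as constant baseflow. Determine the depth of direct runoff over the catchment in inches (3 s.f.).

Direct runoff: 0.0, 2.0, 7.8, 12.9, 19.2, 14.2, 21.6, 13.1, 5.7, 4.2, 0.0 cfs; ΣQ_DR = 100.7 cfs.
V = ΣQ_DR · Δt = 100.7 × 7200 s = 7.250 × 10^5 ft³.
Over A = 0.436 mi², depth = V / A = 0.716 in.

d ≈ 0.716 in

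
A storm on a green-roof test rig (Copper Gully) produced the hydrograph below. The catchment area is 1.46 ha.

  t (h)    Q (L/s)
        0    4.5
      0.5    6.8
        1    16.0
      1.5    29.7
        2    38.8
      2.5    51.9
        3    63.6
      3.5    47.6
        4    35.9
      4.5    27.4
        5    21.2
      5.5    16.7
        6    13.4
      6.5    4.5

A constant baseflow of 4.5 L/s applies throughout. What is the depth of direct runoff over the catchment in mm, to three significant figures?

Direct runoff: 0.0, 2.3, 11.5, 25.2, 34.3, 47.4, 59.1, 43.1, 31.4, 22.9, 16.7, 12.2, 8.9, 0.0 L/s; ΣQ_DR = 315.0 L/s.
V = ΣQ_DR · Δt = 315.0 × 1800 s = 5.670 × 10^5 L.
Over A = 1.46 ha, depth = V / A = 38.8 mm.

d ≈ 38.8 mm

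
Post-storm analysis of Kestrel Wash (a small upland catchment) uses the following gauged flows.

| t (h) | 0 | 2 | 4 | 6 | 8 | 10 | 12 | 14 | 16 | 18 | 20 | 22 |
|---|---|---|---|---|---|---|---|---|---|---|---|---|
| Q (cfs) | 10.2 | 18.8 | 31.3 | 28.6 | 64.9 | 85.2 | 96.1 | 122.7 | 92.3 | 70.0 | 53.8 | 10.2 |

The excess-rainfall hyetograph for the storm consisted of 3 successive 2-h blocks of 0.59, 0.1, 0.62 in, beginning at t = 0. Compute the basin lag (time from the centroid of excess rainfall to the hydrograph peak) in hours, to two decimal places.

Centroid of excess rainfall: t_c = Σ P_i·t̄_i / ΣP_i = 3.0458 h (block centres at 1, 3, 5 h).
Hydrograph peak occurs at t = 14 h, so basin lag t_L = 14 − 3.0458 = 10.95 h.

t_L ≈ 10.95 h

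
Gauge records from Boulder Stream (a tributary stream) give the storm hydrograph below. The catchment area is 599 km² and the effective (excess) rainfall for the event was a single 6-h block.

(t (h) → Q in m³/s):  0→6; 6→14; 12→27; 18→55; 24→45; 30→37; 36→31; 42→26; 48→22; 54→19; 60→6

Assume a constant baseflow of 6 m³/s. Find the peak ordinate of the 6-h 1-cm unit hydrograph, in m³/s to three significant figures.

Direct runoff: 0.0, 8.0, 21.0, 49.0, 39.0, 31.0, 25.0, 20.0, 16.0, 13.0, 0.0 m³/s; ΣQ_DR = 222.0 m³/s, peak = 49.0 m³/s.
Runoff depth d = ΣQ_DR·Δt / A = 222.0 × 21600 / (599 km²) = 8.005 mm.
The 1-cm UH is the DRH scaled by (10 mm)/d, so U_p = 49.0 × 10/8.005 = 61.2 m³/s.

U_p ≈ 61.2 m³/s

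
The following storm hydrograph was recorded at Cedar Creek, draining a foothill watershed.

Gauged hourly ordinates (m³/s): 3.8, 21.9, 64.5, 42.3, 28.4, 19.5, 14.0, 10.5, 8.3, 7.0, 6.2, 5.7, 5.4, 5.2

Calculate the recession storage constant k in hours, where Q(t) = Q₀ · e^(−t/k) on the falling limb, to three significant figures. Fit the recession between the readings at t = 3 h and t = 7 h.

k ≈ 2.87 h

On the falling limb, Q drops from 42.3 to 10.5 m³/s between t = 3 h and t = 7 h (Δt = 4 h).
k = −Δt / ln(Q₂/Q₁) = −4 / ln(10.5/42.3) = 2.87 h.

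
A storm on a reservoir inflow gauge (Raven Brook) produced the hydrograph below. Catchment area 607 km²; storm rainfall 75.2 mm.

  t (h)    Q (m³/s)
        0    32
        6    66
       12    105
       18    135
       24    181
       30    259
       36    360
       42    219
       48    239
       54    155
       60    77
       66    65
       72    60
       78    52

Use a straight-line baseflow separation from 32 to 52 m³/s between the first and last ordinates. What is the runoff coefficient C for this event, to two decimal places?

ΣQ_DR = 1417 m³/s; V = ΣQ_DR·Δt = 3.061 × 10^7 m³.
Runoff depth d = V / A = 50.42 mm.
C = d / P = 50.42 / 75.2 = 0.67.

C ≈ 0.67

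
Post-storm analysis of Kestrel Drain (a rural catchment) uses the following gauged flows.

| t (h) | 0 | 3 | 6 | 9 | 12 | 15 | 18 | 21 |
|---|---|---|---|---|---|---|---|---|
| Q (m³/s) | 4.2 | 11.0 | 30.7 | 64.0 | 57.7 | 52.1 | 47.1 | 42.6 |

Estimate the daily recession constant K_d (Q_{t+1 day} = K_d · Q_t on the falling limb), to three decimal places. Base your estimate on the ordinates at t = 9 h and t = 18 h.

K_d ≈ 0.441

Between t = 9 h and t = 18 h the flow falls from 64.0 to 47.1 m³/s over 3×3 h = 9 h.
Per-interval ratio K = (47.1/64.0)^(1/3) = 0.9028; K_d = K^(24/3) = 0.441.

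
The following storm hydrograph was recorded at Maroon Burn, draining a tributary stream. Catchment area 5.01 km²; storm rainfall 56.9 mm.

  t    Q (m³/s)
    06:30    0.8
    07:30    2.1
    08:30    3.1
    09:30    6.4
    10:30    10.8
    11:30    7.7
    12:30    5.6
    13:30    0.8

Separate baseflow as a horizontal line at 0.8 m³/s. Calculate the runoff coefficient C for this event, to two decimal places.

C ≈ 0.39

ΣQ_DR = 30.90 m³/s; V = ΣQ_DR·Δt = 1.112 × 10^5 m³.
Runoff depth d = V / A = 22.20 mm.
C = d / P = 22.20 / 56.9 = 0.39.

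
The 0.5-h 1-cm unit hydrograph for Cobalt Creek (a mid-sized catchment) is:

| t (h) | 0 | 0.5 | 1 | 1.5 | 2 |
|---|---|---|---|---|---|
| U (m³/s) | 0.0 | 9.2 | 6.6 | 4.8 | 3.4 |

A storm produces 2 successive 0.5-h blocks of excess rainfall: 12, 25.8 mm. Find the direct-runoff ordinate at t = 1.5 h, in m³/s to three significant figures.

Q ≈ 22.8 m³/s

By discrete convolution, Q_j = Σ (P_i / 10 mm) · U_{j−i}.
At t = 1.5 h (j=3): Q = (12/10)·4.8 + (25.8/10)·6.6 = 22.8 m³/s.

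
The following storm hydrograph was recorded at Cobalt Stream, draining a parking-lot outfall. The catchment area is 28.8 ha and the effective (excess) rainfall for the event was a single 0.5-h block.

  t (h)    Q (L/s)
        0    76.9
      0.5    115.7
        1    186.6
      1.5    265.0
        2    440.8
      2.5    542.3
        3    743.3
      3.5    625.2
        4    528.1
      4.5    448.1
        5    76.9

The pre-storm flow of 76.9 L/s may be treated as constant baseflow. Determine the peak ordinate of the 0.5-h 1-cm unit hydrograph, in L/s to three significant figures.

Direct runoff: 0.0, 38.8, 109.7, 188.1, 363.9, 465.4, 666.4, 548.3, 451.2, 371.2, 0.0 L/s; ΣQ_DR = 3203 L/s, peak = 666.4 L/s.
Runoff depth d = ΣQ_DR·Δt / A = 3203 × 1800 / (28.8 ha) = 20.02 mm.
The 1-cm UH is the DRH scaled by (10 mm)/d, so U_p = 666.4 × 10/20.02 = 333 L/s.

U_p ≈ 333 L/s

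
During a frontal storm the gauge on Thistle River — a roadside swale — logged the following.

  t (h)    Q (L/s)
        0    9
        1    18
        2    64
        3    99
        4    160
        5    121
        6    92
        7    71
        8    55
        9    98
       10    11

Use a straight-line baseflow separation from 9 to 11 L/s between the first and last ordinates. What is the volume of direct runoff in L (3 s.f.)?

V ≈ 2.48 × 10^6 L

Direct-runoff ordinates (Q − Q_b): 0.00, 8.80, 54.60, 89.40, 150.20, 111.00, 81.80, 60.60, 44.40, 87.20, 0.00 L/s.
ΣQ_DR = 688.0 L/s.
With Δt = 1 h = 3600 s, V = ΣQ_DR · Δt = 688.0 × 3600 = 2.48 × 10^6 L.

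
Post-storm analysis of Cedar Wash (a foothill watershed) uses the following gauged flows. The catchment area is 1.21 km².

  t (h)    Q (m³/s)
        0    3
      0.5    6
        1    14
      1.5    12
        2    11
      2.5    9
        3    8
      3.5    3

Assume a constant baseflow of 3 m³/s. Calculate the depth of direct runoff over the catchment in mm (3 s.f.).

Direct runoff: 0.0, 3.0, 11.0, 9.0, 8.0, 6.0, 5.0, 0.0 m³/s; ΣQ_DR = 42.00 m³/s.
V = ΣQ_DR · Δt = 42.00 × 1800 s = 75600 m³.
Over A = 1.21 km², depth = V / A = 62.5 mm.

d ≈ 62.5 mm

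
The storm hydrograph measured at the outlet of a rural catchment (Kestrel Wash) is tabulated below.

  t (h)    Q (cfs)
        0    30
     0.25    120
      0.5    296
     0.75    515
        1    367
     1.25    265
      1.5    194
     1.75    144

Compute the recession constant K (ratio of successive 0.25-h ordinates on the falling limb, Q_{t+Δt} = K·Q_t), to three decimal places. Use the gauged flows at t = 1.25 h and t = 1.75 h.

Using the recession-limb readings at t = 1.25 h and t = 1.75 h: Q falls from 265 to 144 cfs over 2 intervals.
K = (Q₂/Q₁)^(1/2) = (144/265)^(1/2) = 0.737.

K ≈ 0.737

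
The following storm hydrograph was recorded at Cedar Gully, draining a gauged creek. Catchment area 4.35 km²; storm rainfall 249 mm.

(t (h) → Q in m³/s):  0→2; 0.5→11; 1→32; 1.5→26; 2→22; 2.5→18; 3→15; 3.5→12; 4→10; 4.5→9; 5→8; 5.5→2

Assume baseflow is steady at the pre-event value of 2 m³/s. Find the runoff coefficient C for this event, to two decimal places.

C ≈ 0.24

ΣQ_DR = 143.0 m³/s; V = ΣQ_DR·Δt = 2.574 × 10^5 m³.
Runoff depth d = V / A = 59.17 mm.
C = d / P = 59.17 / 249 = 0.24.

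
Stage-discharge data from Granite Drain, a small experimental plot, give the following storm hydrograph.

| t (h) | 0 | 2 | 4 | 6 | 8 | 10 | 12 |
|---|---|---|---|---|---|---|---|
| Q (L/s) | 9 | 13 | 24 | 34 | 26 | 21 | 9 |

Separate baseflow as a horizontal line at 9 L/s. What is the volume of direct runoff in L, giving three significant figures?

Direct-runoff ordinates (Q − Q_b): 0.0, 4.0, 15.0, 25.0, 17.0, 12.0, 0.0 L/s.
ΣQ_DR = 73.00 L/s.
With Δt = 2 h = 7200 s, V = ΣQ_DR · Δt = 73.00 × 7200 = 5.26 × 10^5 L.

V ≈ 5.26 × 10^5 L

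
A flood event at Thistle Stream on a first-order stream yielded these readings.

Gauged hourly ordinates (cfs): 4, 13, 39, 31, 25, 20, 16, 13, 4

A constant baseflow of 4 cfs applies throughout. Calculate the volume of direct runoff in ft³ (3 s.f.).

Direct-runoff ordinates (Q − Q_b): 0.0, 9.0, 35.0, 27.0, 21.0, 16.0, 12.0, 9.0, 0.0 cfs.
ΣQ_DR = 129.0 cfs.
With Δt = 1 h = 3600 s, V = ΣQ_DR · Δt = 129.0 × 3600 = 4.64 × 10^5 ft³.

V ≈ 4.64 × 10^5 ft³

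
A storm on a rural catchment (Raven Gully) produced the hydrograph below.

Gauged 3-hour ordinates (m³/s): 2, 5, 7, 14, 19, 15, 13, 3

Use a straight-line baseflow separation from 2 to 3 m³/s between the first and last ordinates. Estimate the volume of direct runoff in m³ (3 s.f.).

V ≈ 6.26 × 10^5 m³

Direct-runoff ordinates (Q − Q_b): 0.00, 2.86, 4.71, 11.57, 16.43, 12.29, 10.14, 0.00 m³/s.
ΣQ_DR = 58.00 m³/s.
With Δt = 3 h = 10800 s, V = ΣQ_DR · Δt = 58.00 × 10800 = 6.26 × 10^5 m³.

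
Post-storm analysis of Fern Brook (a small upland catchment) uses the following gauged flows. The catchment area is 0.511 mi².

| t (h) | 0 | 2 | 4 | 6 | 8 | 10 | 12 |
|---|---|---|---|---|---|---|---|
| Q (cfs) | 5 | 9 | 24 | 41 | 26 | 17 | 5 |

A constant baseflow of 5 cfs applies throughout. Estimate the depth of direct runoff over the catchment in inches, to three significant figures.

d ≈ 0.558 in

Direct runoff: 0.0, 4.0, 19.0, 36.0, 21.0, 12.0, 0.0 cfs; ΣQ_DR = 92.00 cfs.
V = ΣQ_DR · Δt = 92.00 × 7200 s = 6.624 × 10^5 ft³.
Over A = 0.511 mi², depth = V / A = 0.558 in.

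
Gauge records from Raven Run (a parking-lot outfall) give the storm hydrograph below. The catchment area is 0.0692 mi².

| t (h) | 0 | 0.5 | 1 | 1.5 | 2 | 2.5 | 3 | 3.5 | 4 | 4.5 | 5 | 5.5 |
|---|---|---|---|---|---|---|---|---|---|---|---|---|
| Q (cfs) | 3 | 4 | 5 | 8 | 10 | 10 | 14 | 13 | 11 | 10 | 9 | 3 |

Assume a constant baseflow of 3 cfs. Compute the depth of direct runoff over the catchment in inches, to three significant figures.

Direct runoff: 0.0, 1.0, 2.0, 5.0, 7.0, 7.0, 11.0, 10.0, 8.0, 7.0, 6.0, 0.0 cfs; ΣQ_DR = 64.00 cfs.
V = ΣQ_DR · Δt = 64.00 × 1800 s = 1.152 × 10^5 ft³.
Over A = 0.0692 mi², depth = V / A = 0.717 in.

d ≈ 0.717 in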